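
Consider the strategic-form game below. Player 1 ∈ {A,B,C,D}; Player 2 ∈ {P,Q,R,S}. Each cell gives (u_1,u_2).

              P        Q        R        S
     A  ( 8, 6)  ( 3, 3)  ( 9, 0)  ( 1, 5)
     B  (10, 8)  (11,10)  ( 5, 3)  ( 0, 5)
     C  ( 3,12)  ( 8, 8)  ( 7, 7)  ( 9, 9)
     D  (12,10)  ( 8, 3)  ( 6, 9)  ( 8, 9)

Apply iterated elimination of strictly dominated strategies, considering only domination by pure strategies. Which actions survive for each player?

P2 drop R (P beats it: A:6>0 B:8>3 C:12>7 D:10>9)
P1 drop A (D beats it: P:12>8 Q:8>3 S:8>1)
P2 drop S (P beats it: B:8>5 C:12>9 D:10>9)
P1 drop C (B beats it: P:10>3 Q:11>8)
P1→{B,D} P2→{P,Q}

Survivors P1:{B,D} P2:{P,Q}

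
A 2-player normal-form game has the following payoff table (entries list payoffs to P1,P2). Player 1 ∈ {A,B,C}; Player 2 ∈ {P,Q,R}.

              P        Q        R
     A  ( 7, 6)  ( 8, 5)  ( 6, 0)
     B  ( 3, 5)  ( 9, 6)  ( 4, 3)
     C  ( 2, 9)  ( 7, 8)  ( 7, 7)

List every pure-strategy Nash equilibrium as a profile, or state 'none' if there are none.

(A,P): NE
(A,Q): not NE [P1→B gives 9>8; P2→P gives 6>5]
(A,R): not NE [P1→C gives 7>6; P2→P gives 6>0]
(B,P): not NE [P1→A gives 7>3; P2→Q gives 6>5]
(B,Q): NE
(B,R): not NE [P1→C gives 7>4; P2→Q gives 6>3]
(C,P): not NE [P1→A gives 7>2]
(C,Q): not NE [P1→B gives 9>7; P2→P gives 9>8]
(C,R): not NE [P2→P gives 9>7]

Nash profiles: (A,P), (B,Q)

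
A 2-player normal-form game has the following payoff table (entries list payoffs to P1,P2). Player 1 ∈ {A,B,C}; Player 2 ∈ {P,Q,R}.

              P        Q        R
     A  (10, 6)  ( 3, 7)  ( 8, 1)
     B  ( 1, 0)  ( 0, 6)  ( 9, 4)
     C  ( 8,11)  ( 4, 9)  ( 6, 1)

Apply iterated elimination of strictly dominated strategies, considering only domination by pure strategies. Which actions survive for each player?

P2 drop R (Q beats it: A:7>1 B:6>4 C:9>1)
P1 drop B (A beats it: P:10>1 Q:3>0)
P1→{A,C} P2→{P,Q}

Remaining: P1:{A,C} P2:{P,Q}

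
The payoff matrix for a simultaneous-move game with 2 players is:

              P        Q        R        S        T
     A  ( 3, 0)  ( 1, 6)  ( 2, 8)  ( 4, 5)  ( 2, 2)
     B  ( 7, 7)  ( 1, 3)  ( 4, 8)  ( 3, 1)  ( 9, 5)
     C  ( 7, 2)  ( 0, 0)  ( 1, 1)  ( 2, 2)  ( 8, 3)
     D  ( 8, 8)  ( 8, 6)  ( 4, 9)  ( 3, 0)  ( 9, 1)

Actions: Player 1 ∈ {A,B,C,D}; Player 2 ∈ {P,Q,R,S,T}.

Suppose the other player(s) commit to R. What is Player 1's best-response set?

P1 best: {B,D}

u_1(A vs R) = 2
u_1(B vs R) = 4
u_1(C vs R) = 1
u_1(D vs R) = 4
max payoff 4 at {B,D}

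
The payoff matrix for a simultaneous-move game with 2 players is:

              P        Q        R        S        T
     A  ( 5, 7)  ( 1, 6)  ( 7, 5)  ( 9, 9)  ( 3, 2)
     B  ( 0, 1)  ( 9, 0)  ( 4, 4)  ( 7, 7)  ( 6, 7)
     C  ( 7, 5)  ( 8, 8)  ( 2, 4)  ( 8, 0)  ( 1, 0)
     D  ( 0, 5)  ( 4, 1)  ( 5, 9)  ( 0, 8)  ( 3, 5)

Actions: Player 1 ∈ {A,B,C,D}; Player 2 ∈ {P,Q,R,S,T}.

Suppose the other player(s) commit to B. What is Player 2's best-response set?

P2 best: {S,T}

u_2(P vs B) = 1
u_2(Q vs B) = 0
u_2(R vs B) = 4
u_2(S vs B) = 7
u_2(T vs B) = 7
max payoff 7 at {S,T}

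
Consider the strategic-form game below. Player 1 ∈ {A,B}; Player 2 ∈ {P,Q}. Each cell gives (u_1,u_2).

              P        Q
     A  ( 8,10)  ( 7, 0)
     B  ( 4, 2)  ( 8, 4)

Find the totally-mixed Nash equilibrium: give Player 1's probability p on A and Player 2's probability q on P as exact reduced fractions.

P1 indiff ⇒ q·8+(1-q)·7 = q·4+(1-q)·8 ⇒ q(4) = (1-q)(1) ⇒ q = 1/5
P2 indiff ⇒ p·10+(1-p)·2 = p·0+(1-p)·4 ⇒ p(10) = (1-p)(2) ⇒ p = 1/6

(p,q) = (1/6, 1/5)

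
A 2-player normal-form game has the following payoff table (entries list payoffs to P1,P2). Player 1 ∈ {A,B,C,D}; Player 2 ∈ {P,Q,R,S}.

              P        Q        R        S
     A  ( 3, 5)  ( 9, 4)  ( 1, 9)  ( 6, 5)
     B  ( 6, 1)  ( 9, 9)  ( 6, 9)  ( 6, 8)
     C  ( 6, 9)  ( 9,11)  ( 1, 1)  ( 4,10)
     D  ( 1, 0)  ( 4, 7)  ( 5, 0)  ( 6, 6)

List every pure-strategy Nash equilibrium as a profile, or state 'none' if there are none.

(A,P): not NE [P1→C gives 6>3; P2→R gives 9>5]
(A,Q): not NE [P2→R gives 9>4]
(A,R): not NE [P1→B gives 6>1]
(A,S): not NE [P2→R gives 9>5]
(B,P): not NE [P2→R gives 9>1]
(B,Q): NE
(B,R): NE
(B,S): not NE [P2→R gives 9>8]
(C,P): not NE [P2→Q gives 11>9]
(C,Q): NE
(C,R): not NE [P1→B gives 6>1; P2→Q gives 11>1]
(C,S): not NE [P1→D gives 6>4; P2→Q gives 11>10]
(D,P): not NE [P1→C gives 6>1; P2→Q gives 7>0]
(D,Q): not NE [P1→C gives 9>4]
(D,R): not NE [P1→B gives 6>5; P2→Q gives 7>0]
(D,S): not NE [P2→Q gives 7>6]

NE set: (B,Q), (B,R), (C,Q)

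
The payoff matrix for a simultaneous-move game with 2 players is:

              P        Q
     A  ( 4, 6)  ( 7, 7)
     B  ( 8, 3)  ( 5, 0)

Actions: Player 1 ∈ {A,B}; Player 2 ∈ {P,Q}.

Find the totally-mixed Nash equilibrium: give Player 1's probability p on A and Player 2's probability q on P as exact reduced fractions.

P1 indiff ⇒ q·4+(1-q)·7 = q·8+(1-q)·5 ⇒ q(-4) = (1-q)(-2) ⇒ q = 1/3
P2 indiff ⇒ p·6+(1-p)·3 = p·7+(1-p)·0 ⇒ p(-1) = (1-p)(-3) ⇒ p = 3/4

(p,q) = (3/4, 1/3)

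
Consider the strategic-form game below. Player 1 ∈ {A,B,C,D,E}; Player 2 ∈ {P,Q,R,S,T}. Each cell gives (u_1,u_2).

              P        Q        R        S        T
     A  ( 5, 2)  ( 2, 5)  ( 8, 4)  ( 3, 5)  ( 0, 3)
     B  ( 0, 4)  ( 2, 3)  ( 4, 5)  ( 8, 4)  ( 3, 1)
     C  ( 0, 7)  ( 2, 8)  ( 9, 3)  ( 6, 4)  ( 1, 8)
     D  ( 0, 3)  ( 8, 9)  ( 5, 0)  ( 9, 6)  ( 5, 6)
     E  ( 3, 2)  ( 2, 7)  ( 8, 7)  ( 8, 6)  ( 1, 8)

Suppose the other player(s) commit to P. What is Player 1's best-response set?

P1 best: {A}

u_1(A vs P) = 5
u_1(B vs P) = 0
u_1(C vs P) = 0
u_1(D vs P) = 0
u_1(E vs P) = 3
max payoff 5 at {A}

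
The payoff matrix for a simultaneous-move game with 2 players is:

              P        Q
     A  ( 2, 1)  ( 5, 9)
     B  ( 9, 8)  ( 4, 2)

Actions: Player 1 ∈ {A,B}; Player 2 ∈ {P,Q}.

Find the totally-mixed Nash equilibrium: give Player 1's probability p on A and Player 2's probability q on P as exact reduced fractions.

P1 indiff ⇒ q·2+(1-q)·5 = q·9+(1-q)·4 ⇒ q(-7) = (1-q)(-1) ⇒ q = 1/8
P2 indiff ⇒ p·1+(1-p)·8 = p·9+(1-p)·2 ⇒ p(-8) = (1-p)(-6) ⇒ p = 3/7

P1 mixes 3/7 on A; P2 mixes 1/8 on P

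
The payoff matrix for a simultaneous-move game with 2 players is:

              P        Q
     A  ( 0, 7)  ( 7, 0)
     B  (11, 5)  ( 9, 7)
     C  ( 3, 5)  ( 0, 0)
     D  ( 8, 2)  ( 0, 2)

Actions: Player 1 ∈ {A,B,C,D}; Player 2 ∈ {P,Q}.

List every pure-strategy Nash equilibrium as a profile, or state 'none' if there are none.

(A,P): not NE [P1→B gives 11>0]
(A,Q): not NE [P1→B gives 9>7; P2→P gives 7>0]
(B,P): not NE [P2→Q gives 7>5]
(B,Q): NE
(C,P): not NE [P1→B gives 11>3]
(C,Q): not NE [P1→B gives 9>0; P2→P gives 5>0]
(D,P): not NE [P1→B gives 11>8]
(D,Q): not NE [P1→B gives 9>0]

PSNE = {(B,Q)}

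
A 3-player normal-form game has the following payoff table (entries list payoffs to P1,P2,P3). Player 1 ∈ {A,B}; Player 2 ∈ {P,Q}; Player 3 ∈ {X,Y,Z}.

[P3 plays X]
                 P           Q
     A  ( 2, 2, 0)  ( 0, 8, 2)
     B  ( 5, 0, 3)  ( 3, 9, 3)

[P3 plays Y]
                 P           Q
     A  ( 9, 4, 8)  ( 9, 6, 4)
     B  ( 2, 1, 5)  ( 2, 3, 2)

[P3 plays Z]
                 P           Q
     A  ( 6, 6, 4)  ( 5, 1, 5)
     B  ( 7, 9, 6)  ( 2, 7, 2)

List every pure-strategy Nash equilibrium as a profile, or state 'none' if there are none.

(A,P,X): not NE [P1→B gives 5>2; P2→Q gives 8>2; P3→Y gives 8>0]
(A,P,Y): not NE [P2→Q gives 6>4]
(A,P,Z): not NE [P1→B gives 7>6; P3→Y gives 8>4]
(A,Q,X): not NE [P1→B gives 3>0; P3→Z gives 5>2]
(A,Q,Y): not NE [P3→Z gives 5>4]
(A,Q,Z): not NE [P2→P gives 6>1]
(B,P,X): not NE [P2→Q gives 9>0; P3→Z gives 6>3]
(B,P,Y): not NE [P1→A gives 9>2; P2→Q gives 3>1; P3→Z gives 6>5]
(B,P,Z): NE
(B,Q,X): NE
(B,Q,Y): not NE [P1→A gives 9>2; P3→X gives 3>2]
(B,Q,Z): not NE [P1→A gives 5>2; P2→P gives 9>7; P3→X gives 3>2]

Nash profiles: (B,P,Z), (B,Q,X)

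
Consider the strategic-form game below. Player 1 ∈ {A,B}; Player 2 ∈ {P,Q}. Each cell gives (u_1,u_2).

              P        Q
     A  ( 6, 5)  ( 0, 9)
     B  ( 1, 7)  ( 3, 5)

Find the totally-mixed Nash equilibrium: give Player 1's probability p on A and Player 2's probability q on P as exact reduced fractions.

P1 indiff ⇒ q·6+(1-q)·0 = q·1+(1-q)·3 ⇒ q(5) = (1-q)(3) ⇒ q = 3/8
P2 indiff ⇒ p·5+(1-p)·7 = p·9+(1-p)·5 ⇒ p(-4) = (1-p)(-2) ⇒ p = 1/3

p=1/3, q=3/8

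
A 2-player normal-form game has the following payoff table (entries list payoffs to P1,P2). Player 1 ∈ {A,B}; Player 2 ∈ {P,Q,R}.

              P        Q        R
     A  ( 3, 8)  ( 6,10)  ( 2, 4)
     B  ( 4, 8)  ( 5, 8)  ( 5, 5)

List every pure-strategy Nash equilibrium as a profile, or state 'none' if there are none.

(A,P): not NE [P1→B gives 4>3; P2→Q gives 10>8]
(A,Q): NE
(A,R): not NE [P1→B gives 5>2; P2→Q gives 10>4]
(B,P): NE
(B,Q): not NE [P1→A gives 6>5]
(B,R): not NE [P2→Q gives 8>5]

PSNE = {(A,Q), (B,P)}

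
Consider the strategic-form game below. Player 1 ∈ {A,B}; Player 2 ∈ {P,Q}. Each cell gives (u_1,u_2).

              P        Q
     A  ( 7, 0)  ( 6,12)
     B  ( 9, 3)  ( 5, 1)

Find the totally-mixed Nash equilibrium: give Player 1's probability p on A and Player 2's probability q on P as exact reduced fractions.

P1 indiff ⇒ q·7+(1-q)·6 = q·9+(1-q)·5 ⇒ q(-2) = (1-q)(-1) ⇒ q = 1/3
P2 indiff ⇒ p·0+(1-p)·3 = p·12+(1-p)·1 ⇒ p(-12) = (1-p)(-2) ⇒ p = 1/7

(p,q) = (1/7, 1/3)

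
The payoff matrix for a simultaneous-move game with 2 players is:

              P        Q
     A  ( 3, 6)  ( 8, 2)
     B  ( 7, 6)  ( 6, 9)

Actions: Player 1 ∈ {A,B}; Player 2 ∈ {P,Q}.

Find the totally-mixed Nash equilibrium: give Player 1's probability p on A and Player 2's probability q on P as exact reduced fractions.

P1 indiff ⇒ q·3+(1-q)·8 = q·7+(1-q)·6 ⇒ q(-4) = (1-q)(-2) ⇒ q = 1/3
P2 indiff ⇒ p·6+(1-p)·6 = p·2+(1-p)·9 ⇒ p(4) = (1-p)(3) ⇒ p = 3/7

p=3/7, q=1/3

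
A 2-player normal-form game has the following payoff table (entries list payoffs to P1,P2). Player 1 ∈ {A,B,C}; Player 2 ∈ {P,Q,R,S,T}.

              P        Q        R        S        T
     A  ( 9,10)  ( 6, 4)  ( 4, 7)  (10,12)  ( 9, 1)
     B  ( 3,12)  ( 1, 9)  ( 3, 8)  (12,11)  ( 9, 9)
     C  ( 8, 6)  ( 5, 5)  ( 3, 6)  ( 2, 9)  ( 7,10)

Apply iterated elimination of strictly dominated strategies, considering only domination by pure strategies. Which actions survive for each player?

Survivors P1:{A,B} P2:{P,S}

P1 drop C (A beats it: P:9>8 Q:6>5 R:4>3 S:10>2 T:9>7)
P2 drop Q (P beats it: A:10>4 B:12>9)
P2 drop R (P beats it: A:10>7 B:12>8)
P2 drop T (P beats it: A:10>1 B:12>9)
P1→{A,B} P2→{P,S}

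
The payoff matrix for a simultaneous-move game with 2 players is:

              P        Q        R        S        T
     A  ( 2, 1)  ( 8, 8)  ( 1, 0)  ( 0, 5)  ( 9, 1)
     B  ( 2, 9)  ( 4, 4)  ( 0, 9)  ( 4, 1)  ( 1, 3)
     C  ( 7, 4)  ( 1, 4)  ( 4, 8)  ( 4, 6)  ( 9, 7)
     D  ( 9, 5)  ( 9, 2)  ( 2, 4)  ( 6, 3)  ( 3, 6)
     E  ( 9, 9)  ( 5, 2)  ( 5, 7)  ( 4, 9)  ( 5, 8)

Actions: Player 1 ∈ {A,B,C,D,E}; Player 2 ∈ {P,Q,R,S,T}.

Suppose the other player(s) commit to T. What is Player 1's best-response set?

u_1(A vs T) = 9
u_1(B vs T) = 1
u_1(C vs T) = 9
u_1(D vs T) = 3
u_1(E vs T) = 5
max payoff 9 at {A,C}

argmax u_1 = {A,C}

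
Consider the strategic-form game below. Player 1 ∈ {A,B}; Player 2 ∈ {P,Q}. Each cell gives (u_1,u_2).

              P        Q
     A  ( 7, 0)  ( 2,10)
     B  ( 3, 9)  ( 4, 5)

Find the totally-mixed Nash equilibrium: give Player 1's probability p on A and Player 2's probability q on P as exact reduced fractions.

P1 mixes 2/7 on A; P2 mixes 1/3 on P

P1 indiff ⇒ q·7+(1-q)·2 = q·3+(1-q)·4 ⇒ q(4) = (1-q)(2) ⇒ q = 1/3
P2 indiff ⇒ p·0+(1-p)·9 = p·10+(1-p)·5 ⇒ p(-10) = (1-p)(-4) ⇒ p = 2/7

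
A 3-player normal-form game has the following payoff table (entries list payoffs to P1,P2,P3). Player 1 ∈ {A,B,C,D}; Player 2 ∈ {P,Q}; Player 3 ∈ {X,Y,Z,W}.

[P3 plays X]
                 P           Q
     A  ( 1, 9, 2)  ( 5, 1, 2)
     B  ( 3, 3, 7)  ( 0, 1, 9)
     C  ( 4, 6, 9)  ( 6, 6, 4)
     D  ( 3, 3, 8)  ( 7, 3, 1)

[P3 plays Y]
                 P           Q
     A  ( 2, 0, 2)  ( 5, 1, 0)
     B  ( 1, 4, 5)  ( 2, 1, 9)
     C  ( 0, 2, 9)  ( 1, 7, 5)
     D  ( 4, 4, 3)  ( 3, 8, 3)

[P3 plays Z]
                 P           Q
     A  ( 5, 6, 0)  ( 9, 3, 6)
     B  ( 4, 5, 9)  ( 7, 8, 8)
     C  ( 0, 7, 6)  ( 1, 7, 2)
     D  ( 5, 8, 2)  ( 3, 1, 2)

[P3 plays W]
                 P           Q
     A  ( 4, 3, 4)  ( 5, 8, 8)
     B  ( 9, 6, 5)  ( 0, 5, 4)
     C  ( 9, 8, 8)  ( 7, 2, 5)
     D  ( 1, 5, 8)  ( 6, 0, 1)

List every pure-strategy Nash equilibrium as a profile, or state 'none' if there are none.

(A,P,X): not NE [P1→C gives 4>1; P3→W gives 4>2]
(A,P,Y): not NE [P1→D gives 4>2; P2→Q gives 1>0; P3→W gives 4>2]
(A,P,Z): not NE [P3→W gives 4>0]
(A,P,W): not NE [P1→C gives 9>4; P2→Q gives 8>3]
(A,Q,X): not NE [P1→D gives 7>5; P2→P gives 9>1; P3→W gives 8>2]
(A,Q,Y): not NE [P3→W gives 8>0]
(A,Q,Z): not NE [P2→P gives 6>3; P3→W gives 8>6]
(A,Q,W): not NE [P1→C gives 7>5]
(B,P,X): not NE [P1→C gives 4>3; P3→Z gives 9>7]
(B,P,Y): not NE [P1→D gives 4>1; P3→Z gives 9>5]
(B,P,Z): not NE [P1→D gives 5>4; P2→Q gives 8>5]
(B,P,W): not NE [P3→Z gives 9>5]
(B,Q,X): not NE [P1→D gives 7>0; P2→P gives 3>1]
(B,Q,Y): not NE [P1→A gives 5>2; P2→P gives 4>1]
(B,Q,Z): not NE [P1→A gives 9>7; P3→Y gives 9>8]
(B,Q,W): not NE [P1→C gives 7>0; P2→P gives 6>5; P3→Y gives 9>4]
(C,P,X): NE
(C,P,Y): not NE [P1→D gives 4>0; P2→Q gives 7>2]
(C,P,Z): not NE [P1→D gives 5>0; P3→Y gives 9>6]
(C,P,W): not NE [P3→Y gives 9>8]
(C,Q,X): not NE [P1→D gives 7>6; P3→W gives 5>4]
(C,Q,Y): not NE [P1→A gives 5>1]
(C,Q,Z): not NE [P1→A gives 9>1; P3→W gives 5>2]
(C,Q,W): not NE [P2→P gives 8>2]
(D,P,X): not NE [P1→C gives 4>3]
(D,P,Y): not NE [P2→Q gives 8>4; P3→W gives 8>3]
(D,P,Z): not NE [P3→W gives 8>2]
(D,P,W): not NE [P1→C gives 9>1]
(D,Q,X): not NE [P3→Y gives 3>1]
(D,Q,Y): not NE [P1→A gives 5>3]
(D,Q,Z): not NE [P1→A gives 9>3; P2→P gives 8>1; P3→Y gives 3>2]
(D,Q,W): not NE [P1→C gives 7>6; P2→P gives 5>0; P3→Y gives 3>1]

Nash profiles: (C,P,X)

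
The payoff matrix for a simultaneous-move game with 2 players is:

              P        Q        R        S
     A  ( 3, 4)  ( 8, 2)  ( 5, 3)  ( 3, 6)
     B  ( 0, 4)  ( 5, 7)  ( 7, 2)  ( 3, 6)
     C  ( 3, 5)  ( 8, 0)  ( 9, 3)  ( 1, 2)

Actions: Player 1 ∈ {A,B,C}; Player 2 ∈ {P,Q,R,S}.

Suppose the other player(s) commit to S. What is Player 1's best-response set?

P1 best: {A,B}

u_1(A vs S) = 3
u_1(B vs S) = 3
u_1(C vs S) = 1
max payoff 3 at {A,B}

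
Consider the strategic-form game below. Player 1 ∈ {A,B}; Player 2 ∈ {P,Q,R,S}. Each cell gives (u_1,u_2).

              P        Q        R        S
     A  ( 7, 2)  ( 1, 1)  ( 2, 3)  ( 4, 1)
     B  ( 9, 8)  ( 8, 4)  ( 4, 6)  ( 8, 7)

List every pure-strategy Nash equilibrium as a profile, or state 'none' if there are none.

Nash profiles: (B,P)

(A,P): not NE [P1→B gives 9>7; P2→R gives 3>2]
(A,Q): not NE [P1→B gives 8>1; P2→R gives 3>1]
(A,R): not NE [P1→B gives 4>2]
(A,S): not NE [P1→B gives 8>4; P2→R gives 3>1]
(B,P): NE
(B,Q): not NE [P2→P gives 8>4]
(B,R): not NE [P2→P gives 8>6]
(B,S): not NE [P2→P gives 8>7]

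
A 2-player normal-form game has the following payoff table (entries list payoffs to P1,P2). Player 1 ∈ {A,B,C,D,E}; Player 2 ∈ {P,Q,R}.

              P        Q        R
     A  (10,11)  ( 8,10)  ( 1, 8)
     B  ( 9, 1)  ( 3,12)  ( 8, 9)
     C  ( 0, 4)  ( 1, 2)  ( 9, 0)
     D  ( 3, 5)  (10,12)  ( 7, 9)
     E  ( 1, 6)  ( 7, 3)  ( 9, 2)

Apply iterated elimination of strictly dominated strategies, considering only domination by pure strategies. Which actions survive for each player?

P2 drop R (Q beats it: A:10>8 B:12>9 C:2>0 D:12>9 E:3>2)
P1 drop B (A beats it: P:10>9 Q:8>3)
P1 drop C (A beats it: P:10>0 Q:8>1)
P1 drop E (A beats it: P:10>1 Q:8>7)
P1→{A,D} P2→{P,Q}

Survivors P1:{A,D} P2:{P,Q}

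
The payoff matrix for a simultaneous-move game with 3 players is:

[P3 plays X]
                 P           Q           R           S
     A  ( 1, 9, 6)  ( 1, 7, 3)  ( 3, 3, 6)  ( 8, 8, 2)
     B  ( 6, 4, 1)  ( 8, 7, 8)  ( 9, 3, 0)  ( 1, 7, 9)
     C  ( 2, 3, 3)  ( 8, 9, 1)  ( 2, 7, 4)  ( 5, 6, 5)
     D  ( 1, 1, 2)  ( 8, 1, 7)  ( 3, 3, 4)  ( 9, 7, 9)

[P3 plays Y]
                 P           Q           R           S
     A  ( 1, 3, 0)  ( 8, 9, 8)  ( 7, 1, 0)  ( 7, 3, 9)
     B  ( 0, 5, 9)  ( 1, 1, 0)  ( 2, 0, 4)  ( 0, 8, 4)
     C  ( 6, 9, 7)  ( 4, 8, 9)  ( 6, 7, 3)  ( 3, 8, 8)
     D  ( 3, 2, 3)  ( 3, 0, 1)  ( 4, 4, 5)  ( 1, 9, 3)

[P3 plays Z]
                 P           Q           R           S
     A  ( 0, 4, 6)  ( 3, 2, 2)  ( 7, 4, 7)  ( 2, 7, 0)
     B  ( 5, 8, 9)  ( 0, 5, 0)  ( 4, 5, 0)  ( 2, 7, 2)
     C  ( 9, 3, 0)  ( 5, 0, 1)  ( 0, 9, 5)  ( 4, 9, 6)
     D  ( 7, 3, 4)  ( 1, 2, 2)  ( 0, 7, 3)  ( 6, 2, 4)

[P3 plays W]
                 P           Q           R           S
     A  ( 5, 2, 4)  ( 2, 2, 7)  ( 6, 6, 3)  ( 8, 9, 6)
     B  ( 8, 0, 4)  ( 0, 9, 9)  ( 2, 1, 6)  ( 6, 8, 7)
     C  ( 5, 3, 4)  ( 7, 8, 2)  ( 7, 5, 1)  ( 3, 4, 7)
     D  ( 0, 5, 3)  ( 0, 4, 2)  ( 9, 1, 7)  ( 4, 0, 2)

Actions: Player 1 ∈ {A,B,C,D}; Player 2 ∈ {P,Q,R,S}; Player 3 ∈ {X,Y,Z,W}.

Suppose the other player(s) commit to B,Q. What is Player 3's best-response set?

argmax u_3 = {W}

u_3(X vs B,Q) = 8
u_3(Y vs B,Q) = 0
u_3(Z vs B,Q) = 0
u_3(W vs B,Q) = 9
max payoff 9 at {W}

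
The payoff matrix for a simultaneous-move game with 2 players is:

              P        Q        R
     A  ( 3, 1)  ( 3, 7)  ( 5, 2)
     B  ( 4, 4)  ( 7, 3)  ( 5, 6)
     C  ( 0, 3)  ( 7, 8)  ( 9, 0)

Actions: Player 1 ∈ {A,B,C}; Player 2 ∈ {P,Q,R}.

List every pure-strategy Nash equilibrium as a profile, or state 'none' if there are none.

(A,P): not NE [P1→B gives 4>3; P2→Q gives 7>1]
(A,Q): not NE [P1→C gives 7>3]
(A,R): not NE [P1→C gives 9>5; P2→Q gives 7>2]
(B,P): not NE [P2→R gives 6>4]
(B,Q): not NE [P2→R gives 6>3]
(B,R): not NE [P1→C gives 9>5]
(C,P): not NE [P1→B gives 4>0; P2→Q gives 8>3]
(C,Q): NE
(C,R): not NE [P2→Q gives 8>0]

NE set: (C,Q)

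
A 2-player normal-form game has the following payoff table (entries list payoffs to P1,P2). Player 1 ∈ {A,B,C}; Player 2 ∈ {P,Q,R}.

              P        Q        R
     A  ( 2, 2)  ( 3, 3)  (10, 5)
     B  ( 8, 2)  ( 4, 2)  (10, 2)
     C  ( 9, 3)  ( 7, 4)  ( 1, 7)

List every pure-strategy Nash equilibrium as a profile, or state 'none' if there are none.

(A,P): not NE [P1→C gives 9>2; P2→R gives 5>2]
(A,Q): not NE [P1→C gives 7>3; P2→R gives 5>3]
(A,R): NE
(B,P): not NE [P1→C gives 9>8]
(B,Q): not NE [P1→C gives 7>4]
(B,R): NE
(C,P): not NE [P2→R gives 7>3]
(C,Q): not NE [P2→R gives 7>4]
(C,R): not NE [P1→B gives 10>1]

Nash profiles: (A,R), (B,R)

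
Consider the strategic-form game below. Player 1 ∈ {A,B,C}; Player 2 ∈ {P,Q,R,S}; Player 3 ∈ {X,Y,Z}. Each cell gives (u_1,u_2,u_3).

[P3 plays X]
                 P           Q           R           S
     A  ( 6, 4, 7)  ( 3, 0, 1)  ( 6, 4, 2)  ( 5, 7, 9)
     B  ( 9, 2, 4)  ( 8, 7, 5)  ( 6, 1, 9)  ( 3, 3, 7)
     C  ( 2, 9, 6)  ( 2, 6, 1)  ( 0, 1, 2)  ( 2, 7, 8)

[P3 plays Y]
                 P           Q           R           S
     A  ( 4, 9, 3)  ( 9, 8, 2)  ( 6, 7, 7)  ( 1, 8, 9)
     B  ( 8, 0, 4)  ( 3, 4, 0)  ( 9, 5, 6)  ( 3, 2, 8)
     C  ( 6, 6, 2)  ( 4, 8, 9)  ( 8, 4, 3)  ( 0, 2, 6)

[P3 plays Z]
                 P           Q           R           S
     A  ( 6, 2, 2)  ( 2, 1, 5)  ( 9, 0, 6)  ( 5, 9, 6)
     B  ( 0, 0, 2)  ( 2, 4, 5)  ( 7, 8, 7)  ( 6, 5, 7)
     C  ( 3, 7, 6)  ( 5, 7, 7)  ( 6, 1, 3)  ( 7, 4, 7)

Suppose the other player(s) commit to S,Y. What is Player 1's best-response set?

u_1(A vs S,Y) = 1
u_1(B vs S,Y) = 3
u_1(C vs S,Y) = 0
max payoff 3 at {B}

BR_1 = {B}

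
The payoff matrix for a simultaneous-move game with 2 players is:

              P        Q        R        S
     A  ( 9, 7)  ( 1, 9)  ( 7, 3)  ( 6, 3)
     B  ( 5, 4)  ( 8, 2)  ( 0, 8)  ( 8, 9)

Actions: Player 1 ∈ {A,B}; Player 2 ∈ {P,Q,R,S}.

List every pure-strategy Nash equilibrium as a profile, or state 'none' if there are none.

(A,P): not NE [P2→Q gives 9>7]
(A,Q): not NE [P1→B gives 8>1]
(A,R): not NE [P2→Q gives 9>3]
(A,S): not NE [P1→B gives 8>6; P2→Q gives 9>3]
(B,P): not NE [P1→A gives 9>5; P2→S gives 9>4]
(B,Q): not NE [P2→S gives 9>2]
(B,R): not NE [P1→A gives 7>0; P2→S gives 9>8]
(B,S): NE

Nash profiles: (B,S)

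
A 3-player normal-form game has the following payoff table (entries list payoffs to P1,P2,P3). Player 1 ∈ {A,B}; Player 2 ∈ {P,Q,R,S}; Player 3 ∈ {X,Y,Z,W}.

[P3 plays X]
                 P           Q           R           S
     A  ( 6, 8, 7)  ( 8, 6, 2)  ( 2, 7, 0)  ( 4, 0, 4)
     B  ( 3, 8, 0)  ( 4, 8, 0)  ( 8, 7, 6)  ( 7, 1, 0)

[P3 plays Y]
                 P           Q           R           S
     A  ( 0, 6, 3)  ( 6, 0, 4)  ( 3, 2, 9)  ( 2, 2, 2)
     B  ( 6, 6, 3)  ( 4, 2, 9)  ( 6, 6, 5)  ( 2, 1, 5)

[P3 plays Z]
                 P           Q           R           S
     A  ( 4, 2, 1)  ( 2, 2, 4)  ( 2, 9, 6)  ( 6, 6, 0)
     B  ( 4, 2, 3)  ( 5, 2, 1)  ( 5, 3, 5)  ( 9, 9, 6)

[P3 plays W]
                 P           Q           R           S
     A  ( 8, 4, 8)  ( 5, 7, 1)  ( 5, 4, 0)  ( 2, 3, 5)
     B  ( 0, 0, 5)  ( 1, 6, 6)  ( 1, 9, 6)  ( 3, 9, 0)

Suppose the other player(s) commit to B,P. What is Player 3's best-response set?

P3 best: {W}

u_3(X vs B,P) = 0
u_3(Y vs B,P) = 3
u_3(Z vs B,P) = 3
u_3(W vs B,P) = 5
max payoff 5 at {W}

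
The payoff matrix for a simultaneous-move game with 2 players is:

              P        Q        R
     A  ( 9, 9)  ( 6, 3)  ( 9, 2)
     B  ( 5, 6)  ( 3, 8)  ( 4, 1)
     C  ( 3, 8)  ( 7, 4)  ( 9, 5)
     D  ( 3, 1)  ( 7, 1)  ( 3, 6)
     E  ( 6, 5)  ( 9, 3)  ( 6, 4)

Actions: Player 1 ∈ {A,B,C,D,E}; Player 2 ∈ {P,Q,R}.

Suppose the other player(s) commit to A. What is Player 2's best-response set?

argmax u_2 = {P}

u_2(P vs A) = 9
u_2(Q vs A) = 3
u_2(R vs A) = 2
max payoff 9 at {P}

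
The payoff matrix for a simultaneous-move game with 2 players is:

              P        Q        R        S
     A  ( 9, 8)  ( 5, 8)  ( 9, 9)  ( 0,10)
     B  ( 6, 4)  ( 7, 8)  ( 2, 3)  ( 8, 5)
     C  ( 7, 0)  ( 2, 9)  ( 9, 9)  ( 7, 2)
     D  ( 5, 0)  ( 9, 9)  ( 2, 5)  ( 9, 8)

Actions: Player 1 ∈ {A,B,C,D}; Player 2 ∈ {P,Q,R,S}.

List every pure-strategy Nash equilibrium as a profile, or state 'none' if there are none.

(A,P): not NE [P2→S gives 10>8]
(A,Q): not NE [P1→D gives 9>5; P2→S gives 10>8]
(A,R): not NE [P2→S gives 10>9]
(A,S): not NE [P1→D gives 9>0]
(B,P): not NE [P1→A gives 9>6; P2→Q gives 8>4]
(B,Q): not NE [P1→D gives 9>7]
(B,R): not NE [P1→C gives 9>2; P2→Q gives 8>3]
(B,S): not NE [P1→D gives 9>8; P2→Q gives 8>5]
(C,P): not NE [P1→A gives 9>7; P2→R gives 9>0]
(C,Q): not NE [P1→D gives 9>2]
(C,R): NE
(C,S): not NE [P1→D gives 9>7; P2→R gives 9>2]
(D,P): not NE [P1→A gives 9>5; P2→Q gives 9>0]
(D,Q): NE
(D,R): not NE [P1→C gives 9>2; P2→Q gives 9>5]
(D,S): not NE [P2→Q gives 9>8]

NE set: (C,R), (D,Q)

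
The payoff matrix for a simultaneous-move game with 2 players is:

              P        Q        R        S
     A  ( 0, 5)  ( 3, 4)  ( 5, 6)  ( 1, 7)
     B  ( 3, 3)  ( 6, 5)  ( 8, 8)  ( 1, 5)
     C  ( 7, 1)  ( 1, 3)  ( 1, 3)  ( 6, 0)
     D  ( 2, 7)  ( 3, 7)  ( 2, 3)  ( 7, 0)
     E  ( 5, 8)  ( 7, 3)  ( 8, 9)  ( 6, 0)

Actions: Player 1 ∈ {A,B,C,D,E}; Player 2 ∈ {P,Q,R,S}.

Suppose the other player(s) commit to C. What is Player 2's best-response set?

BR_2 = {Q,R}

u_2(P vs C) = 1
u_2(Q vs C) = 3
u_2(R vs C) = 3
u_2(S vs C) = 0
max payoff 3 at {Q,R}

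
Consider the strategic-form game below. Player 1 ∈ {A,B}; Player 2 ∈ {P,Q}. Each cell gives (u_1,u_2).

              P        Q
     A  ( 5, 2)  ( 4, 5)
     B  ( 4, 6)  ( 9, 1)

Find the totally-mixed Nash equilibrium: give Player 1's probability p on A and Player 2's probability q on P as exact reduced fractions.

P1 mixes 5/8 on A; P2 mixes 5/6 on P

P1 indiff ⇒ q·5+(1-q)·4 = q·4+(1-q)·9 ⇒ q(1) = (1-q)(5) ⇒ q = 5/6
P2 indiff ⇒ p·2+(1-p)·6 = p·5+(1-p)·1 ⇒ p(-3) = (1-p)(-5) ⇒ p = 5/8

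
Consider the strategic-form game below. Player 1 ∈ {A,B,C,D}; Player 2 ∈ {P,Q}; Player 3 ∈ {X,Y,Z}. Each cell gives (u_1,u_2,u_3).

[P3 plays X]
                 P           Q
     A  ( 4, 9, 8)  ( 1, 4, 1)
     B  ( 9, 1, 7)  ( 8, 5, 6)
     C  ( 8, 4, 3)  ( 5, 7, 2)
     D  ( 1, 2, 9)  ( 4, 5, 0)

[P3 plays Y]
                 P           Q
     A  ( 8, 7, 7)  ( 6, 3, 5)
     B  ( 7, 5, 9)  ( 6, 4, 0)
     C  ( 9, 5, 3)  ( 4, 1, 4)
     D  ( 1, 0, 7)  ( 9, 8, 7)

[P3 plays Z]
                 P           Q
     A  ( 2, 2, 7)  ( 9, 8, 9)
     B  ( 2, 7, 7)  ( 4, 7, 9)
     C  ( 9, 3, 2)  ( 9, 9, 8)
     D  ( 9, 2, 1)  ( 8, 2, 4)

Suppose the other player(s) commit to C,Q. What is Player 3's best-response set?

argmax u_3 = {Z}

u_3(X vs C,Q) = 2
u_3(Y vs C,Q) = 4
u_3(Z vs C,Q) = 8
max payoff 8 at {Z}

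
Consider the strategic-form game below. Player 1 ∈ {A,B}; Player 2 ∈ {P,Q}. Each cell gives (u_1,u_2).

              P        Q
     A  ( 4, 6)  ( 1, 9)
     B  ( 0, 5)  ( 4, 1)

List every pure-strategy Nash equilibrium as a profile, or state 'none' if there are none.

(A,P): not NE [P2→Q gives 9>6]
(A,Q): not NE [P1→B gives 4>1]
(B,P): not NE [P1→A gives 4>0]
(B,Q): not NE [P2→P gives 5>1]

PSNE: ∅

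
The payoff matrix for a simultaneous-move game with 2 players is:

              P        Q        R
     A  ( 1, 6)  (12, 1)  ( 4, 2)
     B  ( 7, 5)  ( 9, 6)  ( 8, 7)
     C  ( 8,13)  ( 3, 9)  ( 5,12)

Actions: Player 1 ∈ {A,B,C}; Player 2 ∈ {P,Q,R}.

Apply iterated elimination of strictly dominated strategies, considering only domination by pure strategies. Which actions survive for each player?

Survivors P1:{B,C} P2:{P,R}

P2 drop Q (R beats it: A:2>1 B:7>6 C:12>9)
P1 drop A (B beats it: P:7>1 R:8>4)
P1→{B,C} P2→{P,R}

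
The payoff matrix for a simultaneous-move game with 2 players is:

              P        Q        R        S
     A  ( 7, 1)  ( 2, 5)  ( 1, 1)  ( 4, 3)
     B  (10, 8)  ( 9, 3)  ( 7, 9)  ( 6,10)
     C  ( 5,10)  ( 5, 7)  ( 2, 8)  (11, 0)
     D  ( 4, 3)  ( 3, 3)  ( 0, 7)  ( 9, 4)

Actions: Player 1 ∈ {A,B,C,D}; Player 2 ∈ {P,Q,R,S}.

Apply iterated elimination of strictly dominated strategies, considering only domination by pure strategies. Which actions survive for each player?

P1 drop A (B beats it: P:10>7 Q:9>2 R:7>1 S:6>4)
P1 drop D (C beats it: P:5>4 Q:5>3 R:2>0 S:11>9)
P2 drop Q (P beats it: B:8>3 C:10>7)
P1→{B,C} P2→{P,R,S}

IESDS → P1:{B,C} P2:{P,R,S}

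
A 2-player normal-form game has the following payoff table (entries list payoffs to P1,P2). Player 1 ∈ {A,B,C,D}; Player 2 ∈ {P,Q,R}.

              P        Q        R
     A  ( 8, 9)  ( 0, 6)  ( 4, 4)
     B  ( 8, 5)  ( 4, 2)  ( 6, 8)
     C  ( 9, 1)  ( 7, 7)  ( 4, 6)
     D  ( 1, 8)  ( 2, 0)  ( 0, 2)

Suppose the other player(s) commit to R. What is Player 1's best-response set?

BR_1 = {B}

u_1(A vs R) = 4
u_1(B vs R) = 6
u_1(C vs R) = 4
u_1(D vs R) = 0
max payoff 6 at {B}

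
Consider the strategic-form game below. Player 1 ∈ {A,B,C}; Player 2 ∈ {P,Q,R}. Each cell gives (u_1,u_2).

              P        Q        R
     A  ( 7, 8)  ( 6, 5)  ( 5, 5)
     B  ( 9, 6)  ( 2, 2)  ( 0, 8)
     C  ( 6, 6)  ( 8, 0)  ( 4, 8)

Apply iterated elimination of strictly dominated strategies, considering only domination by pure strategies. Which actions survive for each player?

P2 drop Q (P beats it: A:8>5 B:6>2 C:6>0)
P1 drop C (A beats it: P:7>6 R:5>4)
P1→{A,B} P2→{P,R}

Remaining: P1:{A,B} P2:{P,R}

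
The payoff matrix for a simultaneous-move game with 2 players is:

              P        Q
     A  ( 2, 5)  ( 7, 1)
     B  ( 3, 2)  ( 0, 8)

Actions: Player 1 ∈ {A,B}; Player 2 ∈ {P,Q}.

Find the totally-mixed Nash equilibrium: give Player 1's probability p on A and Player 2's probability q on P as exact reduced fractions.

p=3/5, q=7/8

P1 indiff ⇒ q·2+(1-q)·7 = q·3+(1-q)·0 ⇒ q(-1) = (1-q)(-7) ⇒ q = 7/8
P2 indiff ⇒ p·5+(1-p)·2 = p·1+(1-p)·8 ⇒ p(4) = (1-p)(6) ⇒ p = 3/5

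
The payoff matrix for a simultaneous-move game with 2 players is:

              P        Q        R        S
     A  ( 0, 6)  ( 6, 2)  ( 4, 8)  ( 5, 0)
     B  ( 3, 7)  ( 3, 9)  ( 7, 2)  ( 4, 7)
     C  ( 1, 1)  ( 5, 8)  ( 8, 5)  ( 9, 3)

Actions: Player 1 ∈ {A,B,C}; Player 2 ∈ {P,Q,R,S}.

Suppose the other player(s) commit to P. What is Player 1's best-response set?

P1 best: {B}

u_1(A vs P) = 0
u_1(B vs P) = 3
u_1(C vs P) = 1
max payoff 3 at {B}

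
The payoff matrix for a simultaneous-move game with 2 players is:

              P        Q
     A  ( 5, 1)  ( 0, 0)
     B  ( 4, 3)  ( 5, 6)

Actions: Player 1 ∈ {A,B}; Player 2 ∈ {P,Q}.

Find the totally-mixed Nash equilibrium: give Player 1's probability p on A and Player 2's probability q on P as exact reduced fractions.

p=3/4, q=5/6

P1 indiff ⇒ q·5+(1-q)·0 = q·4+(1-q)·5 ⇒ q(1) = (1-q)(5) ⇒ q = 5/6
P2 indiff ⇒ p·1+(1-p)·3 = p·0+(1-p)·6 ⇒ p(1) = (1-p)(3) ⇒ p = 3/4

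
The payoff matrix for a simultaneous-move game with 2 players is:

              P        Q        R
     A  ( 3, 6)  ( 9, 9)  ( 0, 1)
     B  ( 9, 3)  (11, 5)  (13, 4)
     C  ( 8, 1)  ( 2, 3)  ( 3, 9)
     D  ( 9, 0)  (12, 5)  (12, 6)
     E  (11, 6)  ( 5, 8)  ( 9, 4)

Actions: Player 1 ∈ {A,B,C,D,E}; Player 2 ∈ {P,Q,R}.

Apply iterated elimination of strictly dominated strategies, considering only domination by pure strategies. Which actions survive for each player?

Survivors P1:{B,D} P2:{Q,R}

P1 drop A (B beats it: P:9>3 Q:11>9 R:13>0)
P1 drop C (B beats it: P:9>8 Q:11>2 R:13>3)
P2 drop P (Q beats it: B:5>3 D:5>0 E:8>6)
P1 drop E (B beats it: Q:11>5 R:13>9)
P1→{B,D} P2→{Q,R}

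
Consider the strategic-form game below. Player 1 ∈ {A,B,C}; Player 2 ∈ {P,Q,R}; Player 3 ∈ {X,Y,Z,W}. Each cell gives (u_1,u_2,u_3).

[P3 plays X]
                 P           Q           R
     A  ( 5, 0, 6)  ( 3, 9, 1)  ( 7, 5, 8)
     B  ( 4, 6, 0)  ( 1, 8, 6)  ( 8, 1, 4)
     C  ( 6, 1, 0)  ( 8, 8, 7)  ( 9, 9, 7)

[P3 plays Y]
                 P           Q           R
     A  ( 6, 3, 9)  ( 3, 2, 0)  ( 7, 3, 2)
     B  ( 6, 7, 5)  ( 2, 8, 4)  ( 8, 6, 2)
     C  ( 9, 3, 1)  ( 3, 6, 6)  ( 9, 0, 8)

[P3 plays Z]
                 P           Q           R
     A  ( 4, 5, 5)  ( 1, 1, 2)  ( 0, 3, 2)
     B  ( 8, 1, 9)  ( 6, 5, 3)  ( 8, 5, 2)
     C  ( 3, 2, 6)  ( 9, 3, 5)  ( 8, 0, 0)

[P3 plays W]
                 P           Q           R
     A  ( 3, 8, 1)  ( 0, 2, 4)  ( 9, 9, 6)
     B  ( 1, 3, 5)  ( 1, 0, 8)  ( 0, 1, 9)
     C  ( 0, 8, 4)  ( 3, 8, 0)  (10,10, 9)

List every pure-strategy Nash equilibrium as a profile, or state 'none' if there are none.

(A,P,X): not NE [P1→C gives 6>5; P2→Q gives 9>0; P3→Y gives 9>6]
(A,P,Y): not NE [P1→C gives 9>6]
(A,P,Z): not NE [P1→B gives 8>4; P3→Y gives 9>5]
(A,P,W): not NE [P2→R gives 9>8; P3→Y gives 9>1]
(A,Q,X): not NE [P1→C gives 8>3; P3→W gives 4>1]
(A,Q,Y): not NE [P2→R gives 3>2; P3→W gives 4>0]
(A,Q,Z): not NE [P1→C gives 9>1; P2→P gives 5>1; P3→W gives 4>2]
(A,Q,W): not NE [P1→C gives 3>0; P2→R gives 9>2]
(A,R,X): not NE [P1→C gives 9>7; P2→Q gives 9>5]
(A,R,Y): not NE [P1→C gives 9>7; P3→X gives 8>2]
(A,R,Z): not NE [P1→C gives 8>0; P2→P gives 5>3; P3→X gives 8>2]
(A,R,W): not NE [P1→C gives 10>9; P3→X gives 8>6]
(B,P,X): not NE [P1→C gives 6>4; P2→Q gives 8>6; P3→Z gives 9>0]
(B,P,Y): not NE [P1→C gives 9>6; P2→Q gives 8>7; P3→Z gives 9>5]
(B,P,Z): not NE [P2→R gives 5>1]
(B,P,W): not NE [P1→A gives 3>1; P3→Z gives 9>5]
(B,Q,X): not NE [P1→C gives 8>1; P3→W gives 8>6]
(B,Q,Y): not NE [P1→C gives 3>2; P3→W gives 8>4]
(B,Q,Z): not NE [P1→C gives 9>6; P3→W gives 8>3]
(B,Q,W): not NE [P1→C gives 3>1; P2→P gives 3>0]
(B,R,X): not NE [P1→C gives 9>8; P2→Q gives 8>1; P3→W gives 9>4]
(B,R,Y): not NE [P1→C gives 9>8; P2→Q gives 8>6; P3→W gives 9>2]
(B,R,Z): not NE [P3→W gives 9>2]
(B,R,W): not NE [P1→C gives 10>0; P2→P gives 3>1]
(C,P,X): not NE [P2→R gives 9>1; P3→Z gives 6>0]
(C,P,Y): not NE [P2→Q gives 6>3; P3→Z gives 6>1]
(C,P,Z): not NE [P1→B gives 8>3; P2→Q gives 3>2]
(C,P,W): not NE [P1→A gives 3>0; P2→R gives 10>8; P3→Z gives 6>4]
(C,Q,X): not NE [P2→R gives 9>8]
(C,Q,Y): not NE [P3→X gives 7>6]
(C,Q,Z): not NE [P3→X gives 7>5]
(C,Q,W): not NE [P2→R gives 10>8; P3→X gives 7>0]
(C,R,X): not NE [P3→W gives 9>7]
(C,R,Y): not NE [P2→Q gives 6>0; P3→W gives 9>8]
(C,R,Z): not NE [P2→Q gives 3>0; P3→W gives 9>0]
(C,R,W): NE

NE set: (C,R,W)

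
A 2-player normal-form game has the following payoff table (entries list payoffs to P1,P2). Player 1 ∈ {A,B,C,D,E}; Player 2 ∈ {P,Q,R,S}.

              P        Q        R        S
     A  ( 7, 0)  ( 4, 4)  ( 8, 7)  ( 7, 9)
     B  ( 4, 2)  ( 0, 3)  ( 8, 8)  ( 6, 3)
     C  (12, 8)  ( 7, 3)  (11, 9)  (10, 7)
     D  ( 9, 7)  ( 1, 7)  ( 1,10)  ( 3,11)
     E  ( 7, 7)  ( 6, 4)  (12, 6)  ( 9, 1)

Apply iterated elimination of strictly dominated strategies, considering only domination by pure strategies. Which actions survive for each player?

P1 drop A (C beats it: P:12>7 Q:7>4 R:11>8 S:10>7)
P1 drop B (C beats it: P:12>4 Q:7>0 R:11>8 S:10>6)
P1 drop D (C beats it: P:12>9 Q:7>1 R:11>1 S:10>3)
P2 drop Q (P beats it: C:8>3 E:7>4)
P2 drop S (P beats it: C:8>7 E:7>1)
P1→{C,E} P2→{P,R}

IESDS → P1:{C,E} P2:{P,R}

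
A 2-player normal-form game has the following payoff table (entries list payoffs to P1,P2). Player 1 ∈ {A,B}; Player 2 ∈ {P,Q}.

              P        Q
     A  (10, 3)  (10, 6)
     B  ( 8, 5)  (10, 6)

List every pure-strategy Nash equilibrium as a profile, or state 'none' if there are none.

NE set: (A,Q), (B,Q)

(A,P): not NE [P2→Q gives 6>3]
(A,Q): NE
(B,P): not NE [P1→A gives 10>8; P2→Q gives 6>5]
(B,Q): NE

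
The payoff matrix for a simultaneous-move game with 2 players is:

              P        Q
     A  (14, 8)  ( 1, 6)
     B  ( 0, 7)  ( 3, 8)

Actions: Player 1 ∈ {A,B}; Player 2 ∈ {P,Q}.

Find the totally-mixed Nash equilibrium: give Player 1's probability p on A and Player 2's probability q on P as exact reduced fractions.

(p,q) = (1/3, 1/8)

P1 indiff ⇒ q·14+(1-q)·1 = q·0+(1-q)·3 ⇒ q(14) = (1-q)(2) ⇒ q = 1/8
P2 indiff ⇒ p·8+(1-p)·7 = p·6+(1-p)·8 ⇒ p(2) = (1-p)(1) ⇒ p = 1/3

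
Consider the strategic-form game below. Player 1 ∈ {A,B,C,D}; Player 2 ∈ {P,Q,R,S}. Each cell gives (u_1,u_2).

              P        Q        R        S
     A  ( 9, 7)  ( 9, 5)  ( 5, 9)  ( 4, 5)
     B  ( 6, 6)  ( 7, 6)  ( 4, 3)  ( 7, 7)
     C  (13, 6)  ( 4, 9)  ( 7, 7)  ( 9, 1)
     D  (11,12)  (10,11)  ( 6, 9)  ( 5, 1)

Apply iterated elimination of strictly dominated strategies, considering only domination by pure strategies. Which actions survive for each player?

P1 drop A (D beats it: P:11>9 Q:10>9 R:6>5 S:5>4)
P2 drop R (Q beats it: B:6>3 C:9>7 D:11>9)
P1→{B,C,D} P2→{P,Q,S}

Remaining: P1:{B,C,D} P2:{P,Q,S}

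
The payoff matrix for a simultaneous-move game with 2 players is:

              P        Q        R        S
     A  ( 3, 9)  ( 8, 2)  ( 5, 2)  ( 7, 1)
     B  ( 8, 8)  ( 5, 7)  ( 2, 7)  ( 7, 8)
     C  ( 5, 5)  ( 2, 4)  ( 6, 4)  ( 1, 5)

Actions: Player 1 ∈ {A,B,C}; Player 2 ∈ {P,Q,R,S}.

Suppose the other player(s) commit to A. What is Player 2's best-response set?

u_2(P vs A) = 9
u_2(Q vs A) = 2
u_2(R vs A) = 2
u_2(S vs A) = 1
max payoff 9 at {P}

argmax u_2 = {P}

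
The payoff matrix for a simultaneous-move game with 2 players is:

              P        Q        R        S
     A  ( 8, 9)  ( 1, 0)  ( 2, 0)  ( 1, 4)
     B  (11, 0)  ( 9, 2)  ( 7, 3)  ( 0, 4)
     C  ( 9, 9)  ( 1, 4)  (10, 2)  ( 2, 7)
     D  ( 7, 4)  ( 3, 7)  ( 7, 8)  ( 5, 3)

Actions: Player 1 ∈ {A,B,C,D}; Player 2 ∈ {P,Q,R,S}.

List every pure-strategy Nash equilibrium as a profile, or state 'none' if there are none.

(A,P): not NE [P1→B gives 11>8]
(A,Q): not NE [P1→B gives 9>1; P2→P gives 9>0]
(A,R): not NE [P1→C gives 10>2; P2→P gives 9>0]
(A,S): not NE [P1→D gives 5>1; P2→P gives 9>4]
(B,P): not NE [P2→S gives 4>0]
(B,Q): not NE [P2→S gives 4>2]
(B,R): not NE [P1→C gives 10>7; P2→S gives 4>3]
(B,S): not NE [P1→D gives 5>0]
(C,P): not NE [P1→B gives 11>9]
(C,Q): not NE [P1→B gives 9>1; P2→P gives 9>4]
(C,R): not NE [P2→P gives 9>2]
(C,S): not NE [P1→D gives 5>2; P2→P gives 9>7]
(D,P): not NE [P1→B gives 11>7; P2→R gives 8>4]
(D,Q): not NE [P1→B gives 9>3; P2→R gives 8>7]
(D,R): not NE [P1→C gives 10>7]
(D,S): not NE [P2→R gives 8>3]

Equilibria: none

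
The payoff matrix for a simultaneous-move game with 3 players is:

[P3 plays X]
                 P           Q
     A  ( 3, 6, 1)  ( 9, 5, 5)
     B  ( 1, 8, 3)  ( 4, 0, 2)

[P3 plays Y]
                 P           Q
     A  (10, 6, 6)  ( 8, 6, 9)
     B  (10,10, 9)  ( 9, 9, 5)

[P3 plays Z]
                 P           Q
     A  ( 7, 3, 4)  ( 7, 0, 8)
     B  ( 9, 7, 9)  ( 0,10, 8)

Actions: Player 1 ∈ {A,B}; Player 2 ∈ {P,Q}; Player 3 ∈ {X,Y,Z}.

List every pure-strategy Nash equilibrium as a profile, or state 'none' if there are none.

(A,P,X): not NE [P3→Y gives 6>1]
(A,P,Y): NE
(A,P,Z): not NE [P1→B gives 9>7; P3→Y gives 6>4]
(A,Q,X): not NE [P2→P gives 6>5; P3→Y gives 9>5]
(A,Q,Y): not NE [P1→B gives 9>8]
(A,Q,Z): not NE [P2→P gives 3>0; P3→Y gives 9>8]
(B,P,X): not NE [P1→A gives 3>1; P3→Z gives 9>3]
(B,P,Y): NE
(B,P,Z): not NE [P2→Q gives 10>7]
(B,Q,X): not NE [P1→A gives 9>4; P2→P gives 8>0; P3→Z gives 8>2]
(B,Q,Y): not NE [P2→P gives 10>9; P3→Z gives 8>5]
(B,Q,Z): not NE [P1→A gives 7>0]

Nash profiles: (A,P,Y), (B,P,Y)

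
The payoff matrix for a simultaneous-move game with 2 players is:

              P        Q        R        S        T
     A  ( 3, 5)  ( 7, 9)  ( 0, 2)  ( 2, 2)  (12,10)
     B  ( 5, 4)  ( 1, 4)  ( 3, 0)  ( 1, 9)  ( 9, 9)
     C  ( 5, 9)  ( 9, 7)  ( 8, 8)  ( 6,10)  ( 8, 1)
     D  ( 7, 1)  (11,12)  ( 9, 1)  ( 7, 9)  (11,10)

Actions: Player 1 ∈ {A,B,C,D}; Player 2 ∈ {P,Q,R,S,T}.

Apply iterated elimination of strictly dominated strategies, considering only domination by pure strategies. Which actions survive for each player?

P1 drop B (D beats it: P:7>5 Q:11>1 R:9>3 S:7>1 T:11>9)
P1 drop C (D beats it: P:7>5 Q:11>9 R:9>8 S:7>6 T:11>8)
P2 drop P (Q beats it: A:9>5 D:12>1)
P2 drop R (Q beats it: A:9>2 D:12>1)
P2 drop S (Q beats it: A:9>2 D:12>9)
P1→{A,D} P2→{Q,T}

IESDS → P1:{A,D} P2:{Q,T}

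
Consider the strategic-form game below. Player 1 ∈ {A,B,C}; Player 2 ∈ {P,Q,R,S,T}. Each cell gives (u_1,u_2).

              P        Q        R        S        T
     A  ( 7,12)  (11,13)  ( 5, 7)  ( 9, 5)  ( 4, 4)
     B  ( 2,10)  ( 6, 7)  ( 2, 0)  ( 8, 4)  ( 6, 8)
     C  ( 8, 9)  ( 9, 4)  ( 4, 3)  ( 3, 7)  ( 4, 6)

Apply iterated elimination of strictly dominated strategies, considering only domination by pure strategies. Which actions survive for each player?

P2 drop R (P beats it: A:12>7 B:10>0 C:9>3)
P2 drop S (P beats it: A:12>5 B:10>4 C:9>7)
P2 drop T (P beats it: A:12>4 B:10>8 C:9>6)
P1 drop B (A beats it: P:7>2 Q:11>6)
P1→{A,C} P2→{P,Q}

Survivors P1:{A,C} P2:{P,Q}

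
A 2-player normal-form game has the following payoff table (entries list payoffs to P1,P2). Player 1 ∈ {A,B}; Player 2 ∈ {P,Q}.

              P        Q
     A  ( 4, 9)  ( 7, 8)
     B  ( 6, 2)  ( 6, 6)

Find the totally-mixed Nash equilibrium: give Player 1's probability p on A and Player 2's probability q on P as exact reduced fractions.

(p,q) = (4/5, 1/3)

P1 indiff ⇒ q·4+(1-q)·7 = q·6+(1-q)·6 ⇒ q(-2) = (1-q)(-1) ⇒ q = 1/3
P2 indiff ⇒ p·9+(1-p)·2 = p·8+(1-p)·6 ⇒ p(1) = (1-p)(4) ⇒ p = 4/5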